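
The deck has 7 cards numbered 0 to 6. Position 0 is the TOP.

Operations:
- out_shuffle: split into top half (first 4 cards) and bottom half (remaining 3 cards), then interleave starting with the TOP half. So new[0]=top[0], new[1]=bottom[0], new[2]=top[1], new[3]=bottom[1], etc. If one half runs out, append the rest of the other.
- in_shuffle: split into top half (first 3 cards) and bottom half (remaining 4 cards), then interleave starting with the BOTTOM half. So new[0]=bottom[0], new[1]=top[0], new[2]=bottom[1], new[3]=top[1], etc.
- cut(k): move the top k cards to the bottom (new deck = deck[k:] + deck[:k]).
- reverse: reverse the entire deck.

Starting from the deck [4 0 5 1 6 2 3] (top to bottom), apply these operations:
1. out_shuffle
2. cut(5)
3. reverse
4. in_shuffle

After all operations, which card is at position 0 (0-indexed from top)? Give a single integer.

After op 1 (out_shuffle): [4 6 0 2 5 3 1]
After op 2 (cut(5)): [3 1 4 6 0 2 5]
After op 3 (reverse): [5 2 0 6 4 1 3]
After op 4 (in_shuffle): [6 5 4 2 1 0 3]
Position 0: card 6.

Answer: 6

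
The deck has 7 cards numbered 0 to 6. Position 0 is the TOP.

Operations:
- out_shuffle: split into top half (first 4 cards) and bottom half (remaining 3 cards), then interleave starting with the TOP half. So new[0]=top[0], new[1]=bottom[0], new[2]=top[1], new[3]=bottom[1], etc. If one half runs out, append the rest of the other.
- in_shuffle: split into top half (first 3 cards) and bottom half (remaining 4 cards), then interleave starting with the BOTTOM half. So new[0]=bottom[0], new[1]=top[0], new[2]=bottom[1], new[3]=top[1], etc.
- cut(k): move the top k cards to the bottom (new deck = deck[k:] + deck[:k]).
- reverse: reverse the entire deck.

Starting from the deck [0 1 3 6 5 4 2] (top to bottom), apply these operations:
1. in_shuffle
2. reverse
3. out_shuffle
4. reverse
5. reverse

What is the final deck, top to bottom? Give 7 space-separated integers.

After op 1 (in_shuffle): [6 0 5 1 4 3 2]
After op 2 (reverse): [2 3 4 1 5 0 6]
After op 3 (out_shuffle): [2 5 3 0 4 6 1]
After op 4 (reverse): [1 6 4 0 3 5 2]
After op 5 (reverse): [2 5 3 0 4 6 1]

Answer: 2 5 3 0 4 6 1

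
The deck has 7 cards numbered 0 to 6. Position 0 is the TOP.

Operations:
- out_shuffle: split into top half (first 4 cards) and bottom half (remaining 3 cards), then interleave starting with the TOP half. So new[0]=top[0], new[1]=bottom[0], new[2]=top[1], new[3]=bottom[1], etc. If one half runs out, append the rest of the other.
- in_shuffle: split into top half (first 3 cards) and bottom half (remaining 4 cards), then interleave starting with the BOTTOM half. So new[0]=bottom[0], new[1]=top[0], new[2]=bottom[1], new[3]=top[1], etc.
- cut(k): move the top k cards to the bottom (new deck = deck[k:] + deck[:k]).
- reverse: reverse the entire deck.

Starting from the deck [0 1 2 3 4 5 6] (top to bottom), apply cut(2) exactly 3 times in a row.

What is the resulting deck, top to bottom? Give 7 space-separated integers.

After op 1 (cut(2)): [2 3 4 5 6 0 1]
After op 2 (cut(2)): [4 5 6 0 1 2 3]
After op 3 (cut(2)): [6 0 1 2 3 4 5]

Answer: 6 0 1 2 3 4 5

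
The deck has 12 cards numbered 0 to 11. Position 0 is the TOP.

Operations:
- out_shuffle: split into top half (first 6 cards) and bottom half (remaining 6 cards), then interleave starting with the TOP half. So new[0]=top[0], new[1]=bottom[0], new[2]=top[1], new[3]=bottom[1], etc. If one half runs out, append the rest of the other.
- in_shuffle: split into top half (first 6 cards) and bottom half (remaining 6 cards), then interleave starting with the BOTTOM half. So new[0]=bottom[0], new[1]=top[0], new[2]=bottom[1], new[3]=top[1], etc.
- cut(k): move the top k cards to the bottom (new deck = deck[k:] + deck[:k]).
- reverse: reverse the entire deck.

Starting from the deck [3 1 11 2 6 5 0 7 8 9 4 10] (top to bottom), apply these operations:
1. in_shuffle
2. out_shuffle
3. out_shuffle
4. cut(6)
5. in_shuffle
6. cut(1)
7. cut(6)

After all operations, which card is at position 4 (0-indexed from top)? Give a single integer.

Answer: 5

Derivation:
After op 1 (in_shuffle): [0 3 7 1 8 11 9 2 4 6 10 5]
After op 2 (out_shuffle): [0 9 3 2 7 4 1 6 8 10 11 5]
After op 3 (out_shuffle): [0 1 9 6 3 8 2 10 7 11 4 5]
After op 4 (cut(6)): [2 10 7 11 4 5 0 1 9 6 3 8]
After op 5 (in_shuffle): [0 2 1 10 9 7 6 11 3 4 8 5]
After op 6 (cut(1)): [2 1 10 9 7 6 11 3 4 8 5 0]
After op 7 (cut(6)): [11 3 4 8 5 0 2 1 10 9 7 6]
Position 4: card 5.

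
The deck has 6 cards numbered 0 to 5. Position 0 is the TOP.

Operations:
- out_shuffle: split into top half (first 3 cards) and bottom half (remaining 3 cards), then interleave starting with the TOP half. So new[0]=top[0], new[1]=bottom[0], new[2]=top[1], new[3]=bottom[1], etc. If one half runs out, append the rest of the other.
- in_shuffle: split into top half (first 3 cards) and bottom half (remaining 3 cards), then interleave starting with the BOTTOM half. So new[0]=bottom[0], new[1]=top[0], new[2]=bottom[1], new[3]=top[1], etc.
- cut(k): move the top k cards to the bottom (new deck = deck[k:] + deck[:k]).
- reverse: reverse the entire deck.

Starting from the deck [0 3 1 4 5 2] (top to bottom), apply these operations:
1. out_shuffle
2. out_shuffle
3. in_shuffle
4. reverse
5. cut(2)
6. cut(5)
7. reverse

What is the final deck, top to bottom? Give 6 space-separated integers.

Answer: 4 1 0 3 5 2

Derivation:
After op 1 (out_shuffle): [0 4 3 5 1 2]
After op 2 (out_shuffle): [0 5 4 1 3 2]
After op 3 (in_shuffle): [1 0 3 5 2 4]
After op 4 (reverse): [4 2 5 3 0 1]
After op 5 (cut(2)): [5 3 0 1 4 2]
After op 6 (cut(5)): [2 5 3 0 1 4]
After op 7 (reverse): [4 1 0 3 5 2]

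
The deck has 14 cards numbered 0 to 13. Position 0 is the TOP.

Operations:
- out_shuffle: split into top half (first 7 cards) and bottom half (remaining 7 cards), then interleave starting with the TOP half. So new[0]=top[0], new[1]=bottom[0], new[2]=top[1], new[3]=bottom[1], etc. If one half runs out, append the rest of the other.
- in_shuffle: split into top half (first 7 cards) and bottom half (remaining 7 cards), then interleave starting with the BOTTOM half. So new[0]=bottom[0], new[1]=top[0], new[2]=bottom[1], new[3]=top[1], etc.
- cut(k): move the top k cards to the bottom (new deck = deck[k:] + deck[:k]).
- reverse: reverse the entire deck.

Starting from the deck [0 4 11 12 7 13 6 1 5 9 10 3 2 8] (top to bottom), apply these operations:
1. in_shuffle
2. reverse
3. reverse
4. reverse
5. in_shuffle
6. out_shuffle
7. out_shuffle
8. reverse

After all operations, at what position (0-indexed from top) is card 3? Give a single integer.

Answer: 8

Derivation:
After op 1 (in_shuffle): [1 0 5 4 9 11 10 12 3 7 2 13 8 6]
After op 2 (reverse): [6 8 13 2 7 3 12 10 11 9 4 5 0 1]
After op 3 (reverse): [1 0 5 4 9 11 10 12 3 7 2 13 8 6]
After op 4 (reverse): [6 8 13 2 7 3 12 10 11 9 4 5 0 1]
After op 5 (in_shuffle): [10 6 11 8 9 13 4 2 5 7 0 3 1 12]
After op 6 (out_shuffle): [10 2 6 5 11 7 8 0 9 3 13 1 4 12]
After op 7 (out_shuffle): [10 0 2 9 6 3 5 13 11 1 7 4 8 12]
After op 8 (reverse): [12 8 4 7 1 11 13 5 3 6 9 2 0 10]
Card 3 is at position 8.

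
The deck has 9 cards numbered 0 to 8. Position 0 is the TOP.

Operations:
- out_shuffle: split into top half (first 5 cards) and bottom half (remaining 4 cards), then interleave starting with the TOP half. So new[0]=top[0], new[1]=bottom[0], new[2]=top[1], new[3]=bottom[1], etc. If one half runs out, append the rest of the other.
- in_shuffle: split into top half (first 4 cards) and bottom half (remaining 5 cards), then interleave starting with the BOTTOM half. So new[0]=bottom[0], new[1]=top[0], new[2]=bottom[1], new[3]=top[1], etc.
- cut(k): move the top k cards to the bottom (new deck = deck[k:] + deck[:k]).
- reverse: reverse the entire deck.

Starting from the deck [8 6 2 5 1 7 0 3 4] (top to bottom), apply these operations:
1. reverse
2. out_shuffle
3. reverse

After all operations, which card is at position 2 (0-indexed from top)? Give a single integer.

After op 1 (reverse): [4 3 0 7 1 5 2 6 8]
After op 2 (out_shuffle): [4 5 3 2 0 6 7 8 1]
After op 3 (reverse): [1 8 7 6 0 2 3 5 4]
Position 2: card 7.

Answer: 7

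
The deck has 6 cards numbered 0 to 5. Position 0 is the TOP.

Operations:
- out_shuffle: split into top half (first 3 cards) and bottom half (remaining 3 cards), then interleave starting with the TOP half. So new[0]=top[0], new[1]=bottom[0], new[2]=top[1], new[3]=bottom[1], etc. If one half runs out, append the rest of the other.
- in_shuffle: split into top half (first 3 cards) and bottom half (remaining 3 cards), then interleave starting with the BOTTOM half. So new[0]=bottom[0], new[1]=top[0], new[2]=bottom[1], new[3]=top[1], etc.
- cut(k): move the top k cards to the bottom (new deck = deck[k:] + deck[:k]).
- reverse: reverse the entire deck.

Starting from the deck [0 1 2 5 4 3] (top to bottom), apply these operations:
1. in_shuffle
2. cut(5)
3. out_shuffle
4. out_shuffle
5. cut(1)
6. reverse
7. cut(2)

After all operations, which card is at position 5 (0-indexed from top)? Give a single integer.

Answer: 3

Derivation:
After op 1 (in_shuffle): [5 0 4 1 3 2]
After op 2 (cut(5)): [2 5 0 4 1 3]
After op 3 (out_shuffle): [2 4 5 1 0 3]
After op 4 (out_shuffle): [2 1 4 0 5 3]
After op 5 (cut(1)): [1 4 0 5 3 2]
After op 6 (reverse): [2 3 5 0 4 1]
After op 7 (cut(2)): [5 0 4 1 2 3]
Position 5: card 3.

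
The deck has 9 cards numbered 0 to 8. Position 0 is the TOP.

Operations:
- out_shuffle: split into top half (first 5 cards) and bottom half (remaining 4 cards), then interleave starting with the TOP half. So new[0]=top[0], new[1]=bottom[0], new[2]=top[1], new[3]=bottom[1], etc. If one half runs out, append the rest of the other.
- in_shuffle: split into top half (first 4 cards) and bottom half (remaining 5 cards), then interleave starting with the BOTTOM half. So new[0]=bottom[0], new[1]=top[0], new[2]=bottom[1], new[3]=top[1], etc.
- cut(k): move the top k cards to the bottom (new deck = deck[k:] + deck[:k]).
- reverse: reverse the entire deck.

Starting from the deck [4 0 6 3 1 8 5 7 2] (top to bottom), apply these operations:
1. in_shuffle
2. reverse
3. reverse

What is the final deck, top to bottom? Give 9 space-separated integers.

After op 1 (in_shuffle): [1 4 8 0 5 6 7 3 2]
After op 2 (reverse): [2 3 7 6 5 0 8 4 1]
After op 3 (reverse): [1 4 8 0 5 6 7 3 2]

Answer: 1 4 8 0 5 6 7 3 2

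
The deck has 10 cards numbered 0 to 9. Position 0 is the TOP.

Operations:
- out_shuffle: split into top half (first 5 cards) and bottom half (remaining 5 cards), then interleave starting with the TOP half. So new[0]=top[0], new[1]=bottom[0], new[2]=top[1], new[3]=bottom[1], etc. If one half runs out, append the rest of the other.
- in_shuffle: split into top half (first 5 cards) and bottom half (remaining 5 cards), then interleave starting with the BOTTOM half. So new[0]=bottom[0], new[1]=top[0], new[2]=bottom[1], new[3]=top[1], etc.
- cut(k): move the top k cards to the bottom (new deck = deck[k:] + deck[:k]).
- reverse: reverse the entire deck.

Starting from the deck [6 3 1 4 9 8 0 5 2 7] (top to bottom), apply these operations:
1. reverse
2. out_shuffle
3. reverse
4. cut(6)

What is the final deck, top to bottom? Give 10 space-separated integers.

Answer: 4 2 9 7 6 8 3 0 1 5

Derivation:
After op 1 (reverse): [7 2 5 0 8 9 4 1 3 6]
After op 2 (out_shuffle): [7 9 2 4 5 1 0 3 8 6]
After op 3 (reverse): [6 8 3 0 1 5 4 2 9 7]
After op 4 (cut(6)): [4 2 9 7 6 8 3 0 1 5]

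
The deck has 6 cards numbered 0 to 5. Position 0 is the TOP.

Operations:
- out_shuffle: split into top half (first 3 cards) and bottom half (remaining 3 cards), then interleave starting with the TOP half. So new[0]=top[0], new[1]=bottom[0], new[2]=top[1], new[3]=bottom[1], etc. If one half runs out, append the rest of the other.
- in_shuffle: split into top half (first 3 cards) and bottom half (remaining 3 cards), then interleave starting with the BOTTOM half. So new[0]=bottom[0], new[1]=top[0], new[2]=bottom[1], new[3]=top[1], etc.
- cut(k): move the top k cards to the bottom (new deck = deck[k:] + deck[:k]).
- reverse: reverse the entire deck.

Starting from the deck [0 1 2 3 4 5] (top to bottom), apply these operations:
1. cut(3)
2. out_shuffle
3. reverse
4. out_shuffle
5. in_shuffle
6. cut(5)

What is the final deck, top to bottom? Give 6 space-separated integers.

Answer: 5 0 2 1 4 3

Derivation:
After op 1 (cut(3)): [3 4 5 0 1 2]
After op 2 (out_shuffle): [3 0 4 1 5 2]
After op 3 (reverse): [2 5 1 4 0 3]
After op 4 (out_shuffle): [2 4 5 0 1 3]
After op 5 (in_shuffle): [0 2 1 4 3 5]
After op 6 (cut(5)): [5 0 2 1 4 3]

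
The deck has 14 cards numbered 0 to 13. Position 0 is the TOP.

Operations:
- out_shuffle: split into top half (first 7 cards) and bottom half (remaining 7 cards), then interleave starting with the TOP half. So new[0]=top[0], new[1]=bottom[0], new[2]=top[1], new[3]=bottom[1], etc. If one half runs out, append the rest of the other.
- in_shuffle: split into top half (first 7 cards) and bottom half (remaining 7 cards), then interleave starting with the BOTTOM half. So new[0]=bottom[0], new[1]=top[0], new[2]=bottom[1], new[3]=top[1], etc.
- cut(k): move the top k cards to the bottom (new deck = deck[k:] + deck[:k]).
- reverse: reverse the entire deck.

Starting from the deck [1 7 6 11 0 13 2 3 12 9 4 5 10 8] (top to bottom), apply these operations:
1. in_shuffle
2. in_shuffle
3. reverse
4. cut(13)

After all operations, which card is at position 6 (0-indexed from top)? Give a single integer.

Answer: 13

Derivation:
After op 1 (in_shuffle): [3 1 12 7 9 6 4 11 5 0 10 13 8 2]
After op 2 (in_shuffle): [11 3 5 1 0 12 10 7 13 9 8 6 2 4]
After op 3 (reverse): [4 2 6 8 9 13 7 10 12 0 1 5 3 11]
After op 4 (cut(13)): [11 4 2 6 8 9 13 7 10 12 0 1 5 3]
Position 6: card 13.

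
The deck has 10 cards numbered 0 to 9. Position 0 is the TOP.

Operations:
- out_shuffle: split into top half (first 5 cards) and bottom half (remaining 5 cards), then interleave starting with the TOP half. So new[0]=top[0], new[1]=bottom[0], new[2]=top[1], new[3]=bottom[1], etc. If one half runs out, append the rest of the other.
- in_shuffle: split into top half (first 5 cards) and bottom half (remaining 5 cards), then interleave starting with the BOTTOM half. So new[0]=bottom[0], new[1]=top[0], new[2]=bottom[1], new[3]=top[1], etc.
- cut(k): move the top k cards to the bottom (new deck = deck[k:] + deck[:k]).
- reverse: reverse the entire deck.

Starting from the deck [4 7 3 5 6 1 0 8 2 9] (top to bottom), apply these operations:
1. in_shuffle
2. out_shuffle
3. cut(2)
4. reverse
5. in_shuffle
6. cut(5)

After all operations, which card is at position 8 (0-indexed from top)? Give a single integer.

Answer: 1

Derivation:
After op 1 (in_shuffle): [1 4 0 7 8 3 2 5 9 6]
After op 2 (out_shuffle): [1 3 4 2 0 5 7 9 8 6]
After op 3 (cut(2)): [4 2 0 5 7 9 8 6 1 3]
After op 4 (reverse): [3 1 6 8 9 7 5 0 2 4]
After op 5 (in_shuffle): [7 3 5 1 0 6 2 8 4 9]
After op 6 (cut(5)): [6 2 8 4 9 7 3 5 1 0]
Position 8: card 1.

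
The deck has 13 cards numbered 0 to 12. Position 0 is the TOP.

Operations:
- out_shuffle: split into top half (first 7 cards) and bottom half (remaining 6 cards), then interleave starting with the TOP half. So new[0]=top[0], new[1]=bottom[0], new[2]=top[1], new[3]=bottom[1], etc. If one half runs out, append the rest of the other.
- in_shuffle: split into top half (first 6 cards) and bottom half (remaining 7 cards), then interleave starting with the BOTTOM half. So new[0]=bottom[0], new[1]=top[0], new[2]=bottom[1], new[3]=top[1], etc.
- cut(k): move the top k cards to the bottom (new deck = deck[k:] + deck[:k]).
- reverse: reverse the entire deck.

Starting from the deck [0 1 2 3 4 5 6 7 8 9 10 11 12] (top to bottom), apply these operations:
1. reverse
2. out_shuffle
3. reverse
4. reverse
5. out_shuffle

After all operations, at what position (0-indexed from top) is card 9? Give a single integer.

Answer: 12

Derivation:
After op 1 (reverse): [12 11 10 9 8 7 6 5 4 3 2 1 0]
After op 2 (out_shuffle): [12 5 11 4 10 3 9 2 8 1 7 0 6]
After op 3 (reverse): [6 0 7 1 8 2 9 3 10 4 11 5 12]
After op 4 (reverse): [12 5 11 4 10 3 9 2 8 1 7 0 6]
After op 5 (out_shuffle): [12 2 5 8 11 1 4 7 10 0 3 6 9]
Card 9 is at position 12.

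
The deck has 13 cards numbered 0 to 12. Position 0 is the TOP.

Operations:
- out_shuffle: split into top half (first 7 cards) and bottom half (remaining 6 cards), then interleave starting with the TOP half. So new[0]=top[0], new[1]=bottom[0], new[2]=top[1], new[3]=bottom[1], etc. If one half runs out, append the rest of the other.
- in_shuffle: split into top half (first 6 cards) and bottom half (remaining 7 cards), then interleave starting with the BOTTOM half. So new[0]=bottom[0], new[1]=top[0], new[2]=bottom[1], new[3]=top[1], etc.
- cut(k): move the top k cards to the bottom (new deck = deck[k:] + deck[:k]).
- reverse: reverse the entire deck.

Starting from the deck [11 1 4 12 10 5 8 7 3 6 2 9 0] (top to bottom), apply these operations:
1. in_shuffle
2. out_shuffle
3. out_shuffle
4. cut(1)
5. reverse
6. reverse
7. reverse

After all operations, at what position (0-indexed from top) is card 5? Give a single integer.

After op 1 (in_shuffle): [8 11 7 1 3 4 6 12 2 10 9 5 0]
After op 2 (out_shuffle): [8 12 11 2 7 10 1 9 3 5 4 0 6]
After op 3 (out_shuffle): [8 9 12 3 11 5 2 4 7 0 10 6 1]
After op 4 (cut(1)): [9 12 3 11 5 2 4 7 0 10 6 1 8]
After op 5 (reverse): [8 1 6 10 0 7 4 2 5 11 3 12 9]
After op 6 (reverse): [9 12 3 11 5 2 4 7 0 10 6 1 8]
After op 7 (reverse): [8 1 6 10 0 7 4 2 5 11 3 12 9]
Card 5 is at position 8.

Answer: 8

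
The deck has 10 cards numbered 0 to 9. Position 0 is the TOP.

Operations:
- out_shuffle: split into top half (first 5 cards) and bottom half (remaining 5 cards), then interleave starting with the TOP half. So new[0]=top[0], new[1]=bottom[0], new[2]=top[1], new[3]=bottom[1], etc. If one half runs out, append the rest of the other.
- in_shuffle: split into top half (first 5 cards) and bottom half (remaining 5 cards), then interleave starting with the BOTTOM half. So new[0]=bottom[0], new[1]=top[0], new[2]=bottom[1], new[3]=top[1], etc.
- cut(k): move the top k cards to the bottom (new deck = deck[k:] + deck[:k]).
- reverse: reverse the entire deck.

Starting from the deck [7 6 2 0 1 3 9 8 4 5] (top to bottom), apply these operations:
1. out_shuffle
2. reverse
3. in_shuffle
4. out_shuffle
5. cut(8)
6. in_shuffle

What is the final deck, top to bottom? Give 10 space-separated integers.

Answer: 3 6 9 8 0 2 1 4 7 5

Derivation:
After op 1 (out_shuffle): [7 3 6 9 2 8 0 4 1 5]
After op 2 (reverse): [5 1 4 0 8 2 9 6 3 7]
After op 3 (in_shuffle): [2 5 9 1 6 4 3 0 7 8]
After op 4 (out_shuffle): [2 4 5 3 9 0 1 7 6 8]
After op 5 (cut(8)): [6 8 2 4 5 3 9 0 1 7]
After op 6 (in_shuffle): [3 6 9 8 0 2 1 4 7 5]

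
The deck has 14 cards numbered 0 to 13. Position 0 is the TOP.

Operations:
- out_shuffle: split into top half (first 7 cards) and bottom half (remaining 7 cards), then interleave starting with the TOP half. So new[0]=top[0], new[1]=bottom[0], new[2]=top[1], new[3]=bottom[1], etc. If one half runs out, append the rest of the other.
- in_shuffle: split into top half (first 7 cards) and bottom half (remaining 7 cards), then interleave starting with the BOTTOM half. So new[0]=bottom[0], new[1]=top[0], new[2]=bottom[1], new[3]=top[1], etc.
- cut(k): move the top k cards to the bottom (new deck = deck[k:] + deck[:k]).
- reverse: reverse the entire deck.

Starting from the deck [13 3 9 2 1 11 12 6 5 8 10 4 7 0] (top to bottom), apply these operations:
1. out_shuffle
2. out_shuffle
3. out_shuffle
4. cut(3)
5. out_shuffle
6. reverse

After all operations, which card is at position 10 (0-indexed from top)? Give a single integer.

Answer: 2

Derivation:
After op 1 (out_shuffle): [13 6 3 5 9 8 2 10 1 4 11 7 12 0]
After op 2 (out_shuffle): [13 10 6 1 3 4 5 11 9 7 8 12 2 0]
After op 3 (out_shuffle): [13 11 10 9 6 7 1 8 3 12 4 2 5 0]
After op 4 (cut(3)): [9 6 7 1 8 3 12 4 2 5 0 13 11 10]
After op 5 (out_shuffle): [9 4 6 2 7 5 1 0 8 13 3 11 12 10]
After op 6 (reverse): [10 12 11 3 13 8 0 1 5 7 2 6 4 9]
Position 10: card 2.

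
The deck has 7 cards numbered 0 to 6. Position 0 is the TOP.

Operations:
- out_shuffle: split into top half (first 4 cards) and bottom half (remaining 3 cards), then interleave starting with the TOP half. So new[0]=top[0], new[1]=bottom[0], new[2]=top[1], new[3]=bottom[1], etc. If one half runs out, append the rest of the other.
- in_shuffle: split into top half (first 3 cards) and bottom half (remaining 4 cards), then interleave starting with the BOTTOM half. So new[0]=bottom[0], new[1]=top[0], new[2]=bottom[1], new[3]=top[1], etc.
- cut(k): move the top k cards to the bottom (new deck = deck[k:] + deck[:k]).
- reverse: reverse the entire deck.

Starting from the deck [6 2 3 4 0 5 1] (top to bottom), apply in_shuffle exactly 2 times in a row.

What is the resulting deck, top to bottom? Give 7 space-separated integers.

Answer: 2 4 5 6 3 0 1

Derivation:
After op 1 (in_shuffle): [4 6 0 2 5 3 1]
After op 2 (in_shuffle): [2 4 5 6 3 0 1]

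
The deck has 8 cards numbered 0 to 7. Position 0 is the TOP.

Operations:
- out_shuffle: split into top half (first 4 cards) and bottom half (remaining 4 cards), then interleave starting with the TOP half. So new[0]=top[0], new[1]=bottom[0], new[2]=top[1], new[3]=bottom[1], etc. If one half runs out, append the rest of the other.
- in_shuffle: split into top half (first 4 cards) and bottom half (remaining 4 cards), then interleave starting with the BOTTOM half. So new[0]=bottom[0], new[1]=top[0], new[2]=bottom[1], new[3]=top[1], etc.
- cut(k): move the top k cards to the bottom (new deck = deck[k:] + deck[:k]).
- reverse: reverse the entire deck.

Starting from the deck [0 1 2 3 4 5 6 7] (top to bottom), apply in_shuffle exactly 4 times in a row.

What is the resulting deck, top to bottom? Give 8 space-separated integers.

After op 1 (in_shuffle): [4 0 5 1 6 2 7 3]
After op 2 (in_shuffle): [6 4 2 0 7 5 3 1]
After op 3 (in_shuffle): [7 6 5 4 3 2 1 0]
After op 4 (in_shuffle): [3 7 2 6 1 5 0 4]

Answer: 3 7 2 6 1 5 0 4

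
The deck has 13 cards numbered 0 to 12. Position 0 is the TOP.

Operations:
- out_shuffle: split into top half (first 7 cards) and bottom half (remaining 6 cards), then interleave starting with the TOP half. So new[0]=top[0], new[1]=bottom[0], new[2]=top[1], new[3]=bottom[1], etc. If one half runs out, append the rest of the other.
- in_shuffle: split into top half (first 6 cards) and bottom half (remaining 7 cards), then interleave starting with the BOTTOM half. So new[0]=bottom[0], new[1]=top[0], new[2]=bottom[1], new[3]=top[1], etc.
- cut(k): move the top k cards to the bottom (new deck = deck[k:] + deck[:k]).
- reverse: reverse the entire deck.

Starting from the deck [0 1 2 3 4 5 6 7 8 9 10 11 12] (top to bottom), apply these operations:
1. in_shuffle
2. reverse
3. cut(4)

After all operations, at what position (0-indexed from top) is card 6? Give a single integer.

Answer: 8

Derivation:
After op 1 (in_shuffle): [6 0 7 1 8 2 9 3 10 4 11 5 12]
After op 2 (reverse): [12 5 11 4 10 3 9 2 8 1 7 0 6]
After op 3 (cut(4)): [10 3 9 2 8 1 7 0 6 12 5 11 4]
Card 6 is at position 8.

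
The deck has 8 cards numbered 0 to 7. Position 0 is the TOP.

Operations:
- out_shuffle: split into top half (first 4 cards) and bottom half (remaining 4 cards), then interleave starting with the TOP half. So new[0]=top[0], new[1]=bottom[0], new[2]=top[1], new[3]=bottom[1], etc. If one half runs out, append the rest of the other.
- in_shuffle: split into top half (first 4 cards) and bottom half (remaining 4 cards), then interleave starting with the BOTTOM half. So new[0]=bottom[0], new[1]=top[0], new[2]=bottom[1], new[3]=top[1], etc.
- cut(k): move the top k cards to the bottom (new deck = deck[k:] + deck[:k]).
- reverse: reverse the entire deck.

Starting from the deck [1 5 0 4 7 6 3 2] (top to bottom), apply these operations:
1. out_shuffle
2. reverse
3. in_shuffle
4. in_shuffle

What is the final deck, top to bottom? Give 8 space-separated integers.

Answer: 7 6 3 2 1 5 0 4

Derivation:
After op 1 (out_shuffle): [1 7 5 6 0 3 4 2]
After op 2 (reverse): [2 4 3 0 6 5 7 1]
After op 3 (in_shuffle): [6 2 5 4 7 3 1 0]
After op 4 (in_shuffle): [7 6 3 2 1 5 0 4]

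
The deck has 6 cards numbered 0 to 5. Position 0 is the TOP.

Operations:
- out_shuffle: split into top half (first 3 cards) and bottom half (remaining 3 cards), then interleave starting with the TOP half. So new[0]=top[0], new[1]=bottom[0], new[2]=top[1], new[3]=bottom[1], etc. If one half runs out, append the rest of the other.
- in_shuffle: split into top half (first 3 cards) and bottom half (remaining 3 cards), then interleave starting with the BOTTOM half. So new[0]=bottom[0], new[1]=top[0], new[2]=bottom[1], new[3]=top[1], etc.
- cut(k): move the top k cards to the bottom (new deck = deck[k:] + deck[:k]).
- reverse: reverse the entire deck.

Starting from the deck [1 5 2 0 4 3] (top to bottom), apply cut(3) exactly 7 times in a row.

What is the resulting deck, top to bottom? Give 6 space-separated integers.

After op 1 (cut(3)): [0 4 3 1 5 2]
After op 2 (cut(3)): [1 5 2 0 4 3]
After op 3 (cut(3)): [0 4 3 1 5 2]
After op 4 (cut(3)): [1 5 2 0 4 3]
After op 5 (cut(3)): [0 4 3 1 5 2]
After op 6 (cut(3)): [1 5 2 0 4 3]
After op 7 (cut(3)): [0 4 3 1 5 2]

Answer: 0 4 3 1 5 2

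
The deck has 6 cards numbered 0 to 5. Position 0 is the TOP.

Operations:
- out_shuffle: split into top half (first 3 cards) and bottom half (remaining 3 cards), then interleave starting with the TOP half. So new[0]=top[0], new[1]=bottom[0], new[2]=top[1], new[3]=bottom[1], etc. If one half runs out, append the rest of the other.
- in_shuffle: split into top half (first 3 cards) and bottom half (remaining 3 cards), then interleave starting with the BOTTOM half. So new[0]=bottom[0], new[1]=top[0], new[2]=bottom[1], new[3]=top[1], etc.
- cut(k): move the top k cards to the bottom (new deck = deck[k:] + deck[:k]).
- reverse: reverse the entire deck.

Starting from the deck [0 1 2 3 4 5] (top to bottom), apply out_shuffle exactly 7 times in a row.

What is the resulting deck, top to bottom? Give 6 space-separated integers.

After op 1 (out_shuffle): [0 3 1 4 2 5]
After op 2 (out_shuffle): [0 4 3 2 1 5]
After op 3 (out_shuffle): [0 2 4 1 3 5]
After op 4 (out_shuffle): [0 1 2 3 4 5]
After op 5 (out_shuffle): [0 3 1 4 2 5]
After op 6 (out_shuffle): [0 4 3 2 1 5]
After op 7 (out_shuffle): [0 2 4 1 3 5]

Answer: 0 2 4 1 3 5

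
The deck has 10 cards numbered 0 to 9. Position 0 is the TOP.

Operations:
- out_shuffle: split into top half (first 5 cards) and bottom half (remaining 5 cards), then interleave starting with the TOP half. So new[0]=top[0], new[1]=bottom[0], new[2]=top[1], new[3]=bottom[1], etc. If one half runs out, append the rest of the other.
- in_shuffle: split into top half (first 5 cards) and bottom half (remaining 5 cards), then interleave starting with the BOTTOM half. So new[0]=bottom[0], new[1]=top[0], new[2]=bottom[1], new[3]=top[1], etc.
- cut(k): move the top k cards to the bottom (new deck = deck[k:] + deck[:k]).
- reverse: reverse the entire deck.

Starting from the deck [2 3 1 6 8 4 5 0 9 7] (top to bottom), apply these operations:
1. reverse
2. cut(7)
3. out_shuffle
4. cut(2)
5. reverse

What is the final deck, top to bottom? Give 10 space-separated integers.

Answer: 0 1 6 9 8 7 4 2 5 3

Derivation:
After op 1 (reverse): [7 9 0 5 4 8 6 1 3 2]
After op 2 (cut(7)): [1 3 2 7 9 0 5 4 8 6]
After op 3 (out_shuffle): [1 0 3 5 2 4 7 8 9 6]
After op 4 (cut(2)): [3 5 2 4 7 8 9 6 1 0]
After op 5 (reverse): [0 1 6 9 8 7 4 2 5 3]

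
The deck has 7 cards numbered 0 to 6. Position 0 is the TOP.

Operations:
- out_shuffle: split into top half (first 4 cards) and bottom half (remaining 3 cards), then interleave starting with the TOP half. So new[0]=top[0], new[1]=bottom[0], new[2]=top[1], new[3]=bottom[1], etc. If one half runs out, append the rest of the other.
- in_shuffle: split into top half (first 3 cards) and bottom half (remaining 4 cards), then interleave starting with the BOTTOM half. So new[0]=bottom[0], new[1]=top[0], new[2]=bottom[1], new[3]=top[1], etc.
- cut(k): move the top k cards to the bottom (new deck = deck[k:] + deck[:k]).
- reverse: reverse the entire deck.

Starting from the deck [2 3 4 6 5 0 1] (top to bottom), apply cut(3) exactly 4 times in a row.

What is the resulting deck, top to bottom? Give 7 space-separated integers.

Answer: 0 1 2 3 4 6 5

Derivation:
After op 1 (cut(3)): [6 5 0 1 2 3 4]
After op 2 (cut(3)): [1 2 3 4 6 5 0]
After op 3 (cut(3)): [4 6 5 0 1 2 3]
After op 4 (cut(3)): [0 1 2 3 4 6 5]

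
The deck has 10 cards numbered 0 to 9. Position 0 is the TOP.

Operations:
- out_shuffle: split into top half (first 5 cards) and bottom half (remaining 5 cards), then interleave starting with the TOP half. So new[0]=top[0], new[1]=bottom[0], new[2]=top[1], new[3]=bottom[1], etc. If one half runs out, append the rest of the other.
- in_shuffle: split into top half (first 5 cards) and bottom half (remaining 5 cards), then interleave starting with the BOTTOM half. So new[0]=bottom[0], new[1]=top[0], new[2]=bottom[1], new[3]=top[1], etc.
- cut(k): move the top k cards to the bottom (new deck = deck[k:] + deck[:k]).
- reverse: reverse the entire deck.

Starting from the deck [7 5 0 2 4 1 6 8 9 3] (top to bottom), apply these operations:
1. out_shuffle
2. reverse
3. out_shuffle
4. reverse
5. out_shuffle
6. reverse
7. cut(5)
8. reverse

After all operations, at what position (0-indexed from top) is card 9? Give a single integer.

After op 1 (out_shuffle): [7 1 5 6 0 8 2 9 4 3]
After op 2 (reverse): [3 4 9 2 8 0 6 5 1 7]
After op 3 (out_shuffle): [3 0 4 6 9 5 2 1 8 7]
After op 4 (reverse): [7 8 1 2 5 9 6 4 0 3]
After op 5 (out_shuffle): [7 9 8 6 1 4 2 0 5 3]
After op 6 (reverse): [3 5 0 2 4 1 6 8 9 7]
After op 7 (cut(5)): [1 6 8 9 7 3 5 0 2 4]
After op 8 (reverse): [4 2 0 5 3 7 9 8 6 1]
Card 9 is at position 6.

Answer: 6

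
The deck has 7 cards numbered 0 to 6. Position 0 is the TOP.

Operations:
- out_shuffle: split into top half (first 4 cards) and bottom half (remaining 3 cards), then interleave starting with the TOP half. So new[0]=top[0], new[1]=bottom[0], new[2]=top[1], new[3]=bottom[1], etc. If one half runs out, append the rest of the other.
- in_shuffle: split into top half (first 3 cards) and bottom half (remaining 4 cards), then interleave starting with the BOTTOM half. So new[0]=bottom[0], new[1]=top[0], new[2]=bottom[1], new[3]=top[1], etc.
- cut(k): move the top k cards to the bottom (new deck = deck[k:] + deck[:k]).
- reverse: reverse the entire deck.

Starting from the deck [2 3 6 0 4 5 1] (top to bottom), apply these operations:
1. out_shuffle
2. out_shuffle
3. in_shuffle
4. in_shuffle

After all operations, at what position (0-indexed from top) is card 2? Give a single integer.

Answer: 3

Derivation:
After op 1 (out_shuffle): [2 4 3 5 6 1 0]
After op 2 (out_shuffle): [2 6 4 1 3 0 5]
After op 3 (in_shuffle): [1 2 3 6 0 4 5]
After op 4 (in_shuffle): [6 1 0 2 4 3 5]
Card 2 is at position 3.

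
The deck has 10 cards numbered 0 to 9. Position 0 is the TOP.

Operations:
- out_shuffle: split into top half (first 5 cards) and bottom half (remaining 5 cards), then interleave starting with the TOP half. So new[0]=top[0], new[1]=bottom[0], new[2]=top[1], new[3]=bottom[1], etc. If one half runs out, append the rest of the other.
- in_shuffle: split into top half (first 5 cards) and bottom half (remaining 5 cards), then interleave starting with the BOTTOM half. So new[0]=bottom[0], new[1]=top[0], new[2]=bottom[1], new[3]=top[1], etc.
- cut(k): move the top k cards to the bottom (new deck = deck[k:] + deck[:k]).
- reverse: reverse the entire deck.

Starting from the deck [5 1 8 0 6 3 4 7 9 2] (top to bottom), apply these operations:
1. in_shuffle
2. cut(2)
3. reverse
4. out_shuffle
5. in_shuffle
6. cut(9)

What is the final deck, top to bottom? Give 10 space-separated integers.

Answer: 6 7 5 2 9 1 3 0 8 4

Derivation:
After op 1 (in_shuffle): [3 5 4 1 7 8 9 0 2 6]
After op 2 (cut(2)): [4 1 7 8 9 0 2 6 3 5]
After op 3 (reverse): [5 3 6 2 0 9 8 7 1 4]
After op 4 (out_shuffle): [5 9 3 8 6 7 2 1 0 4]
After op 5 (in_shuffle): [7 5 2 9 1 3 0 8 4 6]
After op 6 (cut(9)): [6 7 5 2 9 1 3 0 8 4]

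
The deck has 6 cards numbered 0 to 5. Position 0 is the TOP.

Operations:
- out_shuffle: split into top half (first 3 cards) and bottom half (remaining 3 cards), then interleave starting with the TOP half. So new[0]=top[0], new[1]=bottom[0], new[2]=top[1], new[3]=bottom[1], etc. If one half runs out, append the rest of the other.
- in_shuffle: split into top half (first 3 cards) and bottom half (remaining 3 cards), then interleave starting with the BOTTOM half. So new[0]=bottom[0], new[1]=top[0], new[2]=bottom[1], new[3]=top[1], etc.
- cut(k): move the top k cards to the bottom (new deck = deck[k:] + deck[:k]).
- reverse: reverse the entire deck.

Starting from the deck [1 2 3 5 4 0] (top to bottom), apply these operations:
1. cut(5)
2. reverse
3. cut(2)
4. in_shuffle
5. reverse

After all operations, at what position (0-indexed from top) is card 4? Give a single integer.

After op 1 (cut(5)): [0 1 2 3 5 4]
After op 2 (reverse): [4 5 3 2 1 0]
After op 3 (cut(2)): [3 2 1 0 4 5]
After op 4 (in_shuffle): [0 3 4 2 5 1]
After op 5 (reverse): [1 5 2 4 3 0]
Card 4 is at position 3.

Answer: 3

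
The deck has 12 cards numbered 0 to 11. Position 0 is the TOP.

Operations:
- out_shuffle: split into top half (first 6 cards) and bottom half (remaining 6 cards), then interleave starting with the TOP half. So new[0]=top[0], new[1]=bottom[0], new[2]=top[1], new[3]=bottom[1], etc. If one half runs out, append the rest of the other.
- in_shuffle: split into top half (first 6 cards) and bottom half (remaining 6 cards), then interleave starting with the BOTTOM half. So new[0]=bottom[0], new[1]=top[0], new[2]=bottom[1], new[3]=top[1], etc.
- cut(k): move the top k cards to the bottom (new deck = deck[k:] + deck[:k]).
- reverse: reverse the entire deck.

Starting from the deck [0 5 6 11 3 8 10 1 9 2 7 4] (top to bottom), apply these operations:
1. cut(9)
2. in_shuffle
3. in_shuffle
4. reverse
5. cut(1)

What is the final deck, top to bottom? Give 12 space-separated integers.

After op 1 (cut(9)): [2 7 4 0 5 6 11 3 8 10 1 9]
After op 2 (in_shuffle): [11 2 3 7 8 4 10 0 1 5 9 6]
After op 3 (in_shuffle): [10 11 0 2 1 3 5 7 9 8 6 4]
After op 4 (reverse): [4 6 8 9 7 5 3 1 2 0 11 10]
After op 5 (cut(1)): [6 8 9 7 5 3 1 2 0 11 10 4]

Answer: 6 8 9 7 5 3 1 2 0 11 10 4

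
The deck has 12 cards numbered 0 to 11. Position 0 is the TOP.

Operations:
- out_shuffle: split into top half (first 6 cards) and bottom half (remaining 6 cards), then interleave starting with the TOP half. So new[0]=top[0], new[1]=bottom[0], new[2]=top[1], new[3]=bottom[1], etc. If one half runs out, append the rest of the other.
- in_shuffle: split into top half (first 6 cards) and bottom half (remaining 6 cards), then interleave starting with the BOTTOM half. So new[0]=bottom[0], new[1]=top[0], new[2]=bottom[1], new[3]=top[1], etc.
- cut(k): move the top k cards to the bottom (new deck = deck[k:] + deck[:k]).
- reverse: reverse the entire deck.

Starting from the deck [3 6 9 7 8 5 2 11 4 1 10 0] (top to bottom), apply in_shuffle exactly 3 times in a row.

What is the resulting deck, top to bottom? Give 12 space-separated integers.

After op 1 (in_shuffle): [2 3 11 6 4 9 1 7 10 8 0 5]
After op 2 (in_shuffle): [1 2 7 3 10 11 8 6 0 4 5 9]
After op 3 (in_shuffle): [8 1 6 2 0 7 4 3 5 10 9 11]

Answer: 8 1 6 2 0 7 4 3 5 10 9 11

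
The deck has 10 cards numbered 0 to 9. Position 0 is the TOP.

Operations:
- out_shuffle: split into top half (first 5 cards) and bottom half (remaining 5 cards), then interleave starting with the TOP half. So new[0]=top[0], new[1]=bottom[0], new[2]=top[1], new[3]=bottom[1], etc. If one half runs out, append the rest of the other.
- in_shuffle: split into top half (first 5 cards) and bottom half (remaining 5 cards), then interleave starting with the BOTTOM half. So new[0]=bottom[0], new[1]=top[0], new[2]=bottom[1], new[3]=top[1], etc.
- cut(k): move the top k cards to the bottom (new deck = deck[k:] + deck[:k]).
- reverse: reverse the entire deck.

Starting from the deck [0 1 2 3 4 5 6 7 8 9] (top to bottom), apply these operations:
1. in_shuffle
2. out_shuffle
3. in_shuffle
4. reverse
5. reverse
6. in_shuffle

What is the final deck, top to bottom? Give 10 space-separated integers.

After op 1 (in_shuffle): [5 0 6 1 7 2 8 3 9 4]
After op 2 (out_shuffle): [5 2 0 8 6 3 1 9 7 4]
After op 3 (in_shuffle): [3 5 1 2 9 0 7 8 4 6]
After op 4 (reverse): [6 4 8 7 0 9 2 1 5 3]
After op 5 (reverse): [3 5 1 2 9 0 7 8 4 6]
After op 6 (in_shuffle): [0 3 7 5 8 1 4 2 6 9]

Answer: 0 3 7 5 8 1 4 2 6 9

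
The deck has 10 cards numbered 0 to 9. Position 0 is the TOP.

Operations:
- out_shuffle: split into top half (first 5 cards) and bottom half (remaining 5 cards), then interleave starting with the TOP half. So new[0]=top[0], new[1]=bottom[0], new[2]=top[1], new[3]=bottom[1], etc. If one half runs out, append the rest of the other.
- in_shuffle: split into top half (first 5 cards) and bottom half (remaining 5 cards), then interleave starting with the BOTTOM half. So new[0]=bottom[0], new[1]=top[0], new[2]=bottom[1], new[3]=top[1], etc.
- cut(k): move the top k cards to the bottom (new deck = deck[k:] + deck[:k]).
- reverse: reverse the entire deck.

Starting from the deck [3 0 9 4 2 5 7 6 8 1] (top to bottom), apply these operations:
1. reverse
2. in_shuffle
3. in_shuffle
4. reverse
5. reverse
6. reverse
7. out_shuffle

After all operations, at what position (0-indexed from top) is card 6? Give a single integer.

Answer: 9

Derivation:
After op 1 (reverse): [1 8 6 7 5 2 4 9 0 3]
After op 2 (in_shuffle): [2 1 4 8 9 6 0 7 3 5]
After op 3 (in_shuffle): [6 2 0 1 7 4 3 8 5 9]
After op 4 (reverse): [9 5 8 3 4 7 1 0 2 6]
After op 5 (reverse): [6 2 0 1 7 4 3 8 5 9]
After op 6 (reverse): [9 5 8 3 4 7 1 0 2 6]
After op 7 (out_shuffle): [9 7 5 1 8 0 3 2 4 6]
Card 6 is at position 9.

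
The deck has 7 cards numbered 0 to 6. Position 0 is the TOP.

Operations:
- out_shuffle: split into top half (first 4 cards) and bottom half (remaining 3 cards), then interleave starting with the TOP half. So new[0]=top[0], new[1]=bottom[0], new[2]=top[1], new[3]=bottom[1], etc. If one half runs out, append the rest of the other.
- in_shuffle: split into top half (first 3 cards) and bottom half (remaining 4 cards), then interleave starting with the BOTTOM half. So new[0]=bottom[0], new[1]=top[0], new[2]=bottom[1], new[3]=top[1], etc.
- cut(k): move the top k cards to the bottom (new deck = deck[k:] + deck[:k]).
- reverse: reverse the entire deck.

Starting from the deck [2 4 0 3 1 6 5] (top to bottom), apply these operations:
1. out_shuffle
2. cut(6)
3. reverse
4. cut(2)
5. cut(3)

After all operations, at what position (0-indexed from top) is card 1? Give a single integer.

After op 1 (out_shuffle): [2 1 4 6 0 5 3]
After op 2 (cut(6)): [3 2 1 4 6 0 5]
After op 3 (reverse): [5 0 6 4 1 2 3]
After op 4 (cut(2)): [6 4 1 2 3 5 0]
After op 5 (cut(3)): [2 3 5 0 6 4 1]
Card 1 is at position 6.

Answer: 6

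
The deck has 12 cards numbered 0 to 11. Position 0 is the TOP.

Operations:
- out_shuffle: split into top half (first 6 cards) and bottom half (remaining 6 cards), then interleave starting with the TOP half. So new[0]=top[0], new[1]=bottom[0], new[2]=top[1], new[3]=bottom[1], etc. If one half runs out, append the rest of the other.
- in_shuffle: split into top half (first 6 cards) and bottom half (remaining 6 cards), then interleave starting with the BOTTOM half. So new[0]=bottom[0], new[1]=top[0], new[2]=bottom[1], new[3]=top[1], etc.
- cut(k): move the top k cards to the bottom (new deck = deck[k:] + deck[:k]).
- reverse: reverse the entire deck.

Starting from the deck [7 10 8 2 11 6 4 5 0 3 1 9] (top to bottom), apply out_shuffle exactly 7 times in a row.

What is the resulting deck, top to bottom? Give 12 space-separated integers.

Answer: 7 0 6 8 1 5 11 10 3 4 2 9

Derivation:
After op 1 (out_shuffle): [7 4 10 5 8 0 2 3 11 1 6 9]
After op 2 (out_shuffle): [7 2 4 3 10 11 5 1 8 6 0 9]
After op 3 (out_shuffle): [7 5 2 1 4 8 3 6 10 0 11 9]
After op 4 (out_shuffle): [7 3 5 6 2 10 1 0 4 11 8 9]
After op 5 (out_shuffle): [7 1 3 0 5 4 6 11 2 8 10 9]
After op 6 (out_shuffle): [7 6 1 11 3 2 0 8 5 10 4 9]
After op 7 (out_shuffle): [7 0 6 8 1 5 11 10 3 4 2 9]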